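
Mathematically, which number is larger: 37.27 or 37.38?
37.38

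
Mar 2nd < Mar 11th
True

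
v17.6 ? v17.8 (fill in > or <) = <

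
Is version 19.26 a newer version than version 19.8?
Yes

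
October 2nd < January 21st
False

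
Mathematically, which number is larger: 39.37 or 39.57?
39.57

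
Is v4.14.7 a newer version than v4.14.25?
No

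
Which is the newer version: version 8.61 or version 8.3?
version 8.61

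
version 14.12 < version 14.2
False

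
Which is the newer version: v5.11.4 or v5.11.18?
v5.11.18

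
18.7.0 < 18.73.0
True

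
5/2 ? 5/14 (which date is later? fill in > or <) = <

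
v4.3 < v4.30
True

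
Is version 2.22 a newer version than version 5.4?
No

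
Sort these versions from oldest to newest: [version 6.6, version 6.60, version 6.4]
[version 6.4, version 6.6, version 6.60]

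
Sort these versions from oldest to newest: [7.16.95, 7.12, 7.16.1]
[7.12, 7.16.1, 7.16.95]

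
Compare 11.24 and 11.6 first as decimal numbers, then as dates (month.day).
As decimals: 11.24 < 11.6. As dates: 11/24 is later than 11/6 (day 24 > day 6).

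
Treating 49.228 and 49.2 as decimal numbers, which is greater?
49.228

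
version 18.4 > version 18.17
False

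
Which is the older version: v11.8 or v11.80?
v11.8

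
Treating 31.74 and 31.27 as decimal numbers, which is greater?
31.74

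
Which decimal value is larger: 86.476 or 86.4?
86.476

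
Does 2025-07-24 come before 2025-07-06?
No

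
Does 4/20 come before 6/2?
Yes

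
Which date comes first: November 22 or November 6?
November 6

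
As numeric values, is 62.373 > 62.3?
True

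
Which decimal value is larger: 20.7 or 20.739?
20.739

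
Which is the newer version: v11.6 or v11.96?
v11.96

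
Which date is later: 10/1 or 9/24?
10/1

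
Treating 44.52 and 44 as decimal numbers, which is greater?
44.52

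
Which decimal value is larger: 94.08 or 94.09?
94.09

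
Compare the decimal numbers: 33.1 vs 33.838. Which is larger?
33.838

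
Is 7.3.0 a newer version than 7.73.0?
No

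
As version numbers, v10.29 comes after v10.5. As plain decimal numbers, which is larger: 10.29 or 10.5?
10.5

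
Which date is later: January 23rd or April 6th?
April 6th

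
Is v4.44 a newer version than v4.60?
No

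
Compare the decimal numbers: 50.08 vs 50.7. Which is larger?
50.7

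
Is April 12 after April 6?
Yes. Day 12 comes after day 6 in April — this is a date comparison, not a decimal one (the decimal 4.12 would be smaller than 4.6).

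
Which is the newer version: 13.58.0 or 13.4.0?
13.58.0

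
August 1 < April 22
False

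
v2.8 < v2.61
True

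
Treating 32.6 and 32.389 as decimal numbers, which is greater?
32.6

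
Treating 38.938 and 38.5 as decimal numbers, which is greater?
38.938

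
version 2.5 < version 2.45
True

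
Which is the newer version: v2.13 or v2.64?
v2.64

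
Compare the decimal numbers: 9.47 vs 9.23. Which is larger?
9.47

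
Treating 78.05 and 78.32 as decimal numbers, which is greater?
78.32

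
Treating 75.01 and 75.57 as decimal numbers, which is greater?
75.57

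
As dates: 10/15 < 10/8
False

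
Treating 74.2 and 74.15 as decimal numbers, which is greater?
74.2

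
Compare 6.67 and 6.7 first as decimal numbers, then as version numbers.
As decimals: 6.67 < 6.7. As versions: v6.67 > v6.7 (minor version 67 > 7).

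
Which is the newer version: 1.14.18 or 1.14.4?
1.14.18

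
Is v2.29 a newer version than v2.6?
Yes. Version numbers are compared segment by segment as integers, not as decimals: minor version 29 > 6, so v2.29 > v2.6 (even though the decimal 2.29 < 2.6).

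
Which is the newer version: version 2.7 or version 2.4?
version 2.7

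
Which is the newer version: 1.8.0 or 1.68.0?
1.68.0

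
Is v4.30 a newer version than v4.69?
No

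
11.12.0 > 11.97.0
False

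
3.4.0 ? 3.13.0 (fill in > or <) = <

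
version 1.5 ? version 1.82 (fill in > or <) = <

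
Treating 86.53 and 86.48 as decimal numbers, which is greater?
86.53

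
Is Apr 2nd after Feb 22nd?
Yes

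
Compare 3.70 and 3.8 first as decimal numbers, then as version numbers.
As decimals: 3.70 < 3.8. As versions: v3.70 > v3.8 (minor version 70 > 8).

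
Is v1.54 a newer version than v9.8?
No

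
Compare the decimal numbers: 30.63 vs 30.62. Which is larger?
30.63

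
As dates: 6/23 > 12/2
False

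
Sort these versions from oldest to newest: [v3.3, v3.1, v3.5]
[v3.1, v3.3, v3.5]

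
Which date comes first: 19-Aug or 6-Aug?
6-Aug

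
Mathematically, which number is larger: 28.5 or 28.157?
28.5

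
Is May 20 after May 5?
Yes. Day 20 comes after day 5 in May — this is a date comparison, not a decimal one (the decimal 5.20 would be smaller than 5.5).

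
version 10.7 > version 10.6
True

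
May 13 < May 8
False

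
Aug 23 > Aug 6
True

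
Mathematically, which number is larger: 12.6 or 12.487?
12.6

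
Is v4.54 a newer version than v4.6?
Yes. Version numbers are compared segment by segment as integers, not as decimals: minor version 54 > 6, so v4.54 > v4.6 (even though the decimal 4.54 < 4.6).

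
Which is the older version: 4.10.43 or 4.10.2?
4.10.2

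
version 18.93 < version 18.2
False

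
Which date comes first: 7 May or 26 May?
7 May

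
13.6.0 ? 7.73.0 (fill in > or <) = >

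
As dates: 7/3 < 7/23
True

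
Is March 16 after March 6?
Yes. Day 16 comes after day 6 in March — this is a date comparison, not a decimal one (the decimal 3.16 would be smaller than 3.6).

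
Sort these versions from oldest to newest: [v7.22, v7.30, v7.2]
[v7.2, v7.22, v7.30]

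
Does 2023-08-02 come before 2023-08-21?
Yes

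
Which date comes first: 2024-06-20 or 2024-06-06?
2024-06-06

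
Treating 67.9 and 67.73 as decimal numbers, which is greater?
67.9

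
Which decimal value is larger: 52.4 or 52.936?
52.936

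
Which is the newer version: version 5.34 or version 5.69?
version 5.69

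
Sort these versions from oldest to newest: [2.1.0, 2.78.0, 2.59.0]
[2.1.0, 2.59.0, 2.78.0]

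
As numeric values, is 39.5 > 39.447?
True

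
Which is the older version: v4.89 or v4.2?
v4.2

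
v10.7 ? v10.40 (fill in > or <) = <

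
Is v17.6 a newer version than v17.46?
No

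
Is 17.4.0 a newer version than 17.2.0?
Yes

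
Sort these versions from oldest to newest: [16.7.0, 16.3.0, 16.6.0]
[16.3.0, 16.6.0, 16.7.0]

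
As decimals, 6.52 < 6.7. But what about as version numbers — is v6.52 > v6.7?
True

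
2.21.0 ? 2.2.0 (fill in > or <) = >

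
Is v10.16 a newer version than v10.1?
Yes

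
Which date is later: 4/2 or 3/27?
4/2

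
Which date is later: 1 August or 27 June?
1 August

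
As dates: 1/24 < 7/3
True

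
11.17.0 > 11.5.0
True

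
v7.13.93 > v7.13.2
True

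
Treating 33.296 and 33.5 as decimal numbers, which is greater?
33.5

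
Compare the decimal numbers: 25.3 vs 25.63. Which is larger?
25.63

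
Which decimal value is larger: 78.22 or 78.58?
78.58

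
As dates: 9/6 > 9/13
False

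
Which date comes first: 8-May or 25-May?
8-May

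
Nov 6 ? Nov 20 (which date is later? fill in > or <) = <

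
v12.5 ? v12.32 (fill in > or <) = <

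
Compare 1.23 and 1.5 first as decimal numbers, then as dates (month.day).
As decimals: 1.23 < 1.5. As dates: 1/23 is later than 1/5 (day 23 > day 5).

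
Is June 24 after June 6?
Yes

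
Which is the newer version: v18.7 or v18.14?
v18.14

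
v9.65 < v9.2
False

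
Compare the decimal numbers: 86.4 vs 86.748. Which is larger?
86.748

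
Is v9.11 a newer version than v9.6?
Yes. Version numbers are compared segment by segment as integers, not as decimals: minor version 11 > 6, so v9.11 > v9.6 (even though the decimal 9.11 < 9.6).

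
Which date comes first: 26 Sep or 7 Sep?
7 Sep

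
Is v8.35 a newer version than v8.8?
Yes. Version numbers are compared segment by segment as integers, not as decimals: minor version 35 > 8, so v8.35 > v8.8 (even though the decimal 8.35 < 8.8).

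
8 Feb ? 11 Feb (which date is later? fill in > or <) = <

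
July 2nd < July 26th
True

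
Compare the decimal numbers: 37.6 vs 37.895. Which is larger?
37.895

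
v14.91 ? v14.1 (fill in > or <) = >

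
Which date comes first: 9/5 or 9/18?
9/5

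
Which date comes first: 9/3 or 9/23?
9/3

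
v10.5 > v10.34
False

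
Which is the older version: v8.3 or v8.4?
v8.3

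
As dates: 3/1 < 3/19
True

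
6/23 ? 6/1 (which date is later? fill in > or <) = >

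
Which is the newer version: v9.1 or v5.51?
v9.1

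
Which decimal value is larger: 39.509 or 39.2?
39.509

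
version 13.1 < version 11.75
False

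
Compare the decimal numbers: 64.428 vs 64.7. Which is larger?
64.7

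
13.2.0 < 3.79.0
False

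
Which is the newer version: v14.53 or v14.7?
v14.53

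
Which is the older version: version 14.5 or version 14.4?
version 14.4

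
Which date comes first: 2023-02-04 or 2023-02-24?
2023-02-04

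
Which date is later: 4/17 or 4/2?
4/17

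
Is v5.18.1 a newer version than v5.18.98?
No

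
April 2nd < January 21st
False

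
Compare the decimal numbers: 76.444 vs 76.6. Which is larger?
76.6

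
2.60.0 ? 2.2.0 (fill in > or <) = >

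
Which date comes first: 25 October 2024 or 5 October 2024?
5 October 2024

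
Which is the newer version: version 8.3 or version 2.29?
version 8.3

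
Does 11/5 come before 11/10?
Yes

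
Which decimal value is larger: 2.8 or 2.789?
2.8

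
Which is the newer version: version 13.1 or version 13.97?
version 13.97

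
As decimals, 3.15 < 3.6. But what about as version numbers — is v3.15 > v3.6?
True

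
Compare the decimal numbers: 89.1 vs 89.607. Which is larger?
89.607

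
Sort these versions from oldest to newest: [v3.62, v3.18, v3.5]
[v3.5, v3.18, v3.62]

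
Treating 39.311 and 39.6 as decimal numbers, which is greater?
39.6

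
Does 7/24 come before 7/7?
No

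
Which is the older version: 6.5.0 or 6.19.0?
6.5.0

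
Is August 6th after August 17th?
No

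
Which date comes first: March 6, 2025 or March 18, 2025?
March 6, 2025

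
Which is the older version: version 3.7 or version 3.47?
version 3.7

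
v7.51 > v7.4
True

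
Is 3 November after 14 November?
No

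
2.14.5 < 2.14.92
True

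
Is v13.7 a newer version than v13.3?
Yes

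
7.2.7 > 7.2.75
False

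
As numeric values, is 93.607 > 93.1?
True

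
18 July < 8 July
False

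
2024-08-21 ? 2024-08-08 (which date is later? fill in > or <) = >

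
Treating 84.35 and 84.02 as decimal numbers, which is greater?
84.35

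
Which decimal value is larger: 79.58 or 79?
79.58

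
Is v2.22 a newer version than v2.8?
Yes. Version numbers are compared segment by segment as integers, not as decimals: minor version 22 > 8, so v2.22 > v2.8 (even though the decimal 2.22 < 2.8).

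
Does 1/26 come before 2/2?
Yes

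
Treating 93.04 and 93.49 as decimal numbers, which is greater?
93.49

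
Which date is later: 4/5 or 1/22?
4/5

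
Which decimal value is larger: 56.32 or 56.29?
56.32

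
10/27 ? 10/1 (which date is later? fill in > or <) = >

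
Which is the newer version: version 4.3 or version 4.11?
version 4.11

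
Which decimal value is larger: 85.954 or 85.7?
85.954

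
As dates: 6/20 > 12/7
False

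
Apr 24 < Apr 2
False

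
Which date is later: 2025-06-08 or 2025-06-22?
2025-06-22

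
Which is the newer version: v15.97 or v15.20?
v15.97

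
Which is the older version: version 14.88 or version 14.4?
version 14.4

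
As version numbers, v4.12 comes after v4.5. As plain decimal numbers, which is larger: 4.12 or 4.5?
4.5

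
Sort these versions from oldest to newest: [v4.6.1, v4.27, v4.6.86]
[v4.6.1, v4.6.86, v4.27]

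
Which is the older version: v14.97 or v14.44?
v14.44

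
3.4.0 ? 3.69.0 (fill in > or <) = <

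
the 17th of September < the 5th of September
False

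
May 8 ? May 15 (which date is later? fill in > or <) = <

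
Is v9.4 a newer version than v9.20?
No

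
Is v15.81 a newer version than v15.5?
Yes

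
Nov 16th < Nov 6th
False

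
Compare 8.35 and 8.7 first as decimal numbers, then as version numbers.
As decimals: 8.35 < 8.7. As versions: v8.35 > v8.7 (minor version 35 > 7).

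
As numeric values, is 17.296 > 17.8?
False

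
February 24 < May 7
True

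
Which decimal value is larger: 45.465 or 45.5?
45.5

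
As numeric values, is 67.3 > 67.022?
True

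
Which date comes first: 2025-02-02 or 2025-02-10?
2025-02-02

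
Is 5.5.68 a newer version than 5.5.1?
Yes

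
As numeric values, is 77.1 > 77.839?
False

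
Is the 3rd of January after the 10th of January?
No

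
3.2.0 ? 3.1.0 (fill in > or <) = >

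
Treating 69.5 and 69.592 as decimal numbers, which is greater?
69.592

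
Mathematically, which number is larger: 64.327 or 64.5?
64.5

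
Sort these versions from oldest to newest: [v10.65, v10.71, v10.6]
[v10.6, v10.65, v10.71]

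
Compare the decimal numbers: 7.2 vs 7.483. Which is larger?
7.483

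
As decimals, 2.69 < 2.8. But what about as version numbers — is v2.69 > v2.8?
True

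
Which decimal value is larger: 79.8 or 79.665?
79.8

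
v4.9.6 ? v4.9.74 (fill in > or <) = <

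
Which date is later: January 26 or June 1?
June 1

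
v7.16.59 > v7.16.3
True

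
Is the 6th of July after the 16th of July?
No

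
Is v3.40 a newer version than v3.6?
Yes. Version numbers are compared segment by segment as integers, not as decimals: minor version 40 > 6, so v3.40 > v3.6 (even though the decimal 3.40 < 3.6).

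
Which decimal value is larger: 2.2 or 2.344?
2.344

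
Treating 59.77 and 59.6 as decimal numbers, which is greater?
59.77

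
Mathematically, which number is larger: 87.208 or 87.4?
87.4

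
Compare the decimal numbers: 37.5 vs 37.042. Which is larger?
37.5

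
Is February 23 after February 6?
Yes. Day 23 comes after day 6 in February — this is a date comparison, not a decimal one (the decimal 2.23 would be smaller than 2.6).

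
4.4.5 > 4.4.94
False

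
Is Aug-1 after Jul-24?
Yes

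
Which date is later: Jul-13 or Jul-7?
Jul-13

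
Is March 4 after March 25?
No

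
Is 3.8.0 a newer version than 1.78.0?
Yes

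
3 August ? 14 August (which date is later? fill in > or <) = <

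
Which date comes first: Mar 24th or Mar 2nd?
Mar 2nd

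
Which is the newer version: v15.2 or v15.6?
v15.6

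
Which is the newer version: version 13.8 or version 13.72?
version 13.72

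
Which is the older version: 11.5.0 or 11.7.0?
11.5.0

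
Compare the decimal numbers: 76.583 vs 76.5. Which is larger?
76.583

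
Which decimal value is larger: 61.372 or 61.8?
61.8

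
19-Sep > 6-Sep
True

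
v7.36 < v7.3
False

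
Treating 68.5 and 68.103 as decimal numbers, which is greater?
68.5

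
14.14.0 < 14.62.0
True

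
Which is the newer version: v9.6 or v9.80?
v9.80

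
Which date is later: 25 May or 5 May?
25 May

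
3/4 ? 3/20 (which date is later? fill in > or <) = <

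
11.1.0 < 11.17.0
True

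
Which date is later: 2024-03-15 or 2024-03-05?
2024-03-15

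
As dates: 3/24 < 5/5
True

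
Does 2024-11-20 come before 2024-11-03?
No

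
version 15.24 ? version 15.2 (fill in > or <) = >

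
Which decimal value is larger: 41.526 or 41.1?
41.526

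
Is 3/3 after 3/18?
No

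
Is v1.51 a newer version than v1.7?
Yes. Version numbers are compared segment by segment as integers, not as decimals: minor version 51 > 7, so v1.51 > v1.7 (even though the decimal 1.51 < 1.7).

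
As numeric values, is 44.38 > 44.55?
False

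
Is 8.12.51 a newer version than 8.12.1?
Yes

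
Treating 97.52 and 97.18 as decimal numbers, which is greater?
97.52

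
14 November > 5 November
True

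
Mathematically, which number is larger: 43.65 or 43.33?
43.65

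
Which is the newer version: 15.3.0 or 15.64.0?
15.64.0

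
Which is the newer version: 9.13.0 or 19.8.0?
19.8.0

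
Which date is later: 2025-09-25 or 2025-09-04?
2025-09-25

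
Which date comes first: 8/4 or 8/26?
8/4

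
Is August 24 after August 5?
Yes. Day 24 comes after day 5 in August — this is a date comparison, not a decimal one (the decimal 8.24 would be smaller than 8.5).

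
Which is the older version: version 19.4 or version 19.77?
version 19.4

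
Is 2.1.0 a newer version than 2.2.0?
No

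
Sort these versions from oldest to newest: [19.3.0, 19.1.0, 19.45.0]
[19.1.0, 19.3.0, 19.45.0]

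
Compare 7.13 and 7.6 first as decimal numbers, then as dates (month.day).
As decimals: 7.13 < 7.6. As dates: 7/13 is later than 7/6 (day 13 > day 6).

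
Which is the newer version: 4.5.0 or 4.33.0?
4.33.0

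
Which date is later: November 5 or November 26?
November 26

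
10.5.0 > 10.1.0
True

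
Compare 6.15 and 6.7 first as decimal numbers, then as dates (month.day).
As decimals: 6.15 < 6.7. As dates: 6/15 is later than 6/7 (day 15 > day 7).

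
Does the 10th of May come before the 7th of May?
No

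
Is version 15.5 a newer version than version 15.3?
Yes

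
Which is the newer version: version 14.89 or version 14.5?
version 14.89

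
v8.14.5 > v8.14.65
False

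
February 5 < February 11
True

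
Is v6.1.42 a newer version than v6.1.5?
Yes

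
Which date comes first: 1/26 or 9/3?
1/26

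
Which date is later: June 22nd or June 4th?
June 22nd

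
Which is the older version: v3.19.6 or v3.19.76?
v3.19.6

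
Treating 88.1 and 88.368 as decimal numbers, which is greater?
88.368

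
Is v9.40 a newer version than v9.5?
Yes. Version numbers are compared segment by segment as integers, not as decimals: minor version 40 > 5, so v9.40 > v9.5 (even though the decimal 9.40 < 9.5).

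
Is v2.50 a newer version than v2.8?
Yes. Version numbers are compared segment by segment as integers, not as decimals: minor version 50 > 8, so v2.50 > v2.8 (even though the decimal 2.50 < 2.8).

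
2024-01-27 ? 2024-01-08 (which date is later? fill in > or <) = >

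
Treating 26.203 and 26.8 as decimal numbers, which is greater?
26.8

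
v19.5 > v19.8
False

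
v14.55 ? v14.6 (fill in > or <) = >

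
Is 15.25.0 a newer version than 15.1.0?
Yes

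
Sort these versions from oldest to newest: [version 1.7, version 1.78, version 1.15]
[version 1.7, version 1.15, version 1.78]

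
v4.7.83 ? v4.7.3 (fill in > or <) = >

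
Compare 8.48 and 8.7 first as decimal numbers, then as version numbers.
As decimals: 8.48 < 8.7. As versions: v8.48 > v8.7 (minor version 48 > 7).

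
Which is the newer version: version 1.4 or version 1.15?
version 1.15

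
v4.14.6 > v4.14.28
False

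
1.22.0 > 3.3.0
False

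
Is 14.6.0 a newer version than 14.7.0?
No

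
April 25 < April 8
False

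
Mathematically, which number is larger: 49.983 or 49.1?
49.983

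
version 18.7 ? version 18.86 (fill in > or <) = <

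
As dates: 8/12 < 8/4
False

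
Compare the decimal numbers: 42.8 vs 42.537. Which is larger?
42.8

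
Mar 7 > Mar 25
False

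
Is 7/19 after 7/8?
Yes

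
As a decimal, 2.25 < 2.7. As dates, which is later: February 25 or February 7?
February 25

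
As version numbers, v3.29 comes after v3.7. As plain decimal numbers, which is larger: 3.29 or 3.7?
3.7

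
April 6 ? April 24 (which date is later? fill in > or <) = <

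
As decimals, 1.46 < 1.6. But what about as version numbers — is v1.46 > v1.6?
True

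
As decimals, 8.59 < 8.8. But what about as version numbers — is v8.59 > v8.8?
True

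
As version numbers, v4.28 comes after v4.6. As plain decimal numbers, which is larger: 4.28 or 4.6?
4.6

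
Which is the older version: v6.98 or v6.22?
v6.22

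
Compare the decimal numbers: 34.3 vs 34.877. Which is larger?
34.877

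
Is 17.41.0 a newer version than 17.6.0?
Yes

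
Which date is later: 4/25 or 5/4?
5/4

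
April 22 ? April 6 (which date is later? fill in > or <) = >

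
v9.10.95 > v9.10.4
True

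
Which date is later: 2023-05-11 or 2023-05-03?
2023-05-11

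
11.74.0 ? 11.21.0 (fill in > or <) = >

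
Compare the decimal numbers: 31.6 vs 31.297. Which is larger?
31.6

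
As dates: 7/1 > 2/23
True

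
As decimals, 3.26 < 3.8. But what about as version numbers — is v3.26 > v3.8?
True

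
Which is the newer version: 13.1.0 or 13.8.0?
13.8.0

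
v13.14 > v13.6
True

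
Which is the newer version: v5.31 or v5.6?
v5.31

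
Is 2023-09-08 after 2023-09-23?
No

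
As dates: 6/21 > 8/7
False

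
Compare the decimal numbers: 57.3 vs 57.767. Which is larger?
57.767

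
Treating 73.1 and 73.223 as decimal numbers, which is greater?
73.223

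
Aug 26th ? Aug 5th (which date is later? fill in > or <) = >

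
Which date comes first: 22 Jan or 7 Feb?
22 Jan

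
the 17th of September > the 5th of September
True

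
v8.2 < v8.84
True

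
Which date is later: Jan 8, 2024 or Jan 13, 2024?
Jan 13, 2024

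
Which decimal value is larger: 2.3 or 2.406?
2.406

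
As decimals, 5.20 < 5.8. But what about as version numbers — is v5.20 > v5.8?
True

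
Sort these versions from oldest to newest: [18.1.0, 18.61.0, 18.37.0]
[18.1.0, 18.37.0, 18.61.0]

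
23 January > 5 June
False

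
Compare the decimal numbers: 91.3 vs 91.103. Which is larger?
91.3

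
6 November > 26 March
True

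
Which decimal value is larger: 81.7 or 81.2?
81.7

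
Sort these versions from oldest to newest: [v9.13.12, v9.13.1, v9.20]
[v9.13.1, v9.13.12, v9.20]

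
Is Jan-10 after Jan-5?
Yes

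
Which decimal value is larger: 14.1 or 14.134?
14.134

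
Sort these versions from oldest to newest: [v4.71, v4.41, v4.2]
[v4.2, v4.41, v4.71]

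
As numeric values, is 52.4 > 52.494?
False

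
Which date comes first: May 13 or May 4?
May 4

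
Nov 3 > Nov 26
False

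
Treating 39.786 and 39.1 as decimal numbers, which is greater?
39.786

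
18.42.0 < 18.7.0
False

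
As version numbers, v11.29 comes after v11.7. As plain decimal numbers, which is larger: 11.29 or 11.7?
11.7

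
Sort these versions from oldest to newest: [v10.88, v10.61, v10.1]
[v10.1, v10.61, v10.88]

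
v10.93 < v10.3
False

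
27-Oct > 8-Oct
True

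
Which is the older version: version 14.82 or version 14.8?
version 14.8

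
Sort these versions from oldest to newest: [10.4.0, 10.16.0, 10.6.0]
[10.4.0, 10.6.0, 10.16.0]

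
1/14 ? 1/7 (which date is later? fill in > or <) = >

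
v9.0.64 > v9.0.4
True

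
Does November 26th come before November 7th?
No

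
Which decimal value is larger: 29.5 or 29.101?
29.5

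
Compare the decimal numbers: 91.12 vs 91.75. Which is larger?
91.75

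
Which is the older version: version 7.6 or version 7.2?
version 7.2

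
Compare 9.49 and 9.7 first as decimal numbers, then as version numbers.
As decimals: 9.49 < 9.7. As versions: v9.49 > v9.7 (minor version 49 > 7).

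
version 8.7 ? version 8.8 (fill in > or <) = <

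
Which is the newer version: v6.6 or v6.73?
v6.73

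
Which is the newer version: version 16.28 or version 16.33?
version 16.33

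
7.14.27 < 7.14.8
False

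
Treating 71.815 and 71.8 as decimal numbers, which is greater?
71.815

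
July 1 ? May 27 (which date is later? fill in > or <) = >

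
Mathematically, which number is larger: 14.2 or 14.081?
14.2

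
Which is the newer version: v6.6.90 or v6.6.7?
v6.6.90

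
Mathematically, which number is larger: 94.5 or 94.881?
94.881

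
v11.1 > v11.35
False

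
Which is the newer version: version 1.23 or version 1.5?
version 1.23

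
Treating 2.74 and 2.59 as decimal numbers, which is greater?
2.74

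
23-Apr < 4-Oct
True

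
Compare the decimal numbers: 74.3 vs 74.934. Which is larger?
74.934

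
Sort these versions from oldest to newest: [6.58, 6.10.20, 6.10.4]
[6.10.4, 6.10.20, 6.58]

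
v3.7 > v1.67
True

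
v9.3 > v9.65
False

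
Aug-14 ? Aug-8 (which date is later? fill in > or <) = >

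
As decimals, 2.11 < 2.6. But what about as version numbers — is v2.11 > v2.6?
True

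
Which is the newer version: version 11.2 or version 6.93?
version 11.2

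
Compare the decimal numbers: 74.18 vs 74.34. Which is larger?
74.34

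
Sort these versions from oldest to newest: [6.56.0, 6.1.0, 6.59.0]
[6.1.0, 6.56.0, 6.59.0]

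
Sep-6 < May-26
False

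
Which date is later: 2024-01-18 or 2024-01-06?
2024-01-18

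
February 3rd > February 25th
False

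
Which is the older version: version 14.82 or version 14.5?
version 14.5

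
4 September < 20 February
False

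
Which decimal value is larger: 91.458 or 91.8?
91.8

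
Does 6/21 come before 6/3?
No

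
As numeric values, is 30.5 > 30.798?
False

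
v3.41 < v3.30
False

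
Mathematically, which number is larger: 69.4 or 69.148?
69.4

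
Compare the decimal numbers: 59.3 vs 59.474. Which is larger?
59.474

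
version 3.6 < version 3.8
True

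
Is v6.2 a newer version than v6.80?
No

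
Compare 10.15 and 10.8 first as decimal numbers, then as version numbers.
As decimals: 10.15 < 10.8. As versions: v10.15 > v10.8 (minor version 15 > 8).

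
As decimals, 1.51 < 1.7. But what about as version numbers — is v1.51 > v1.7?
True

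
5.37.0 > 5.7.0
True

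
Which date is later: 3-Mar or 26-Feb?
3-Mar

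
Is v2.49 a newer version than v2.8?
Yes. Version numbers are compared segment by segment as integers, not as decimals: minor version 49 > 8, so v2.49 > v2.8 (even though the decimal 2.49 < 2.8).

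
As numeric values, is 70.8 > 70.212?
True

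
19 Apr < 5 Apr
False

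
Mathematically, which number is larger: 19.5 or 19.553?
19.553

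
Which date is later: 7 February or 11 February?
11 February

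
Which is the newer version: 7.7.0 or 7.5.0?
7.7.0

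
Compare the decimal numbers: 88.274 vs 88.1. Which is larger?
88.274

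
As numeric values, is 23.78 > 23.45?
True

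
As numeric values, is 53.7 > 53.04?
True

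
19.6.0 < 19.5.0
False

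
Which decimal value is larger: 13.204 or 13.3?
13.3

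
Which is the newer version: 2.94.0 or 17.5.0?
17.5.0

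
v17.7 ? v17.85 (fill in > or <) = <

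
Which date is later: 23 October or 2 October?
23 October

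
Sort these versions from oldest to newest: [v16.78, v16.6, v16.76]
[v16.6, v16.76, v16.78]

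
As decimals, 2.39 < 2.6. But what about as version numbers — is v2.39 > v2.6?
True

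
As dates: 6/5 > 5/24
True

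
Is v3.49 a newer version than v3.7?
Yes. Version numbers are compared segment by segment as integers, not as decimals: minor version 49 > 7, so v3.49 > v3.7 (even though the decimal 3.49 < 3.7).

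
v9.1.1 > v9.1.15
False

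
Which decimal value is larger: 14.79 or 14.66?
14.79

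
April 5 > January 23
True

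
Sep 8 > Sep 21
False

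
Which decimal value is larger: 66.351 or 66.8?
66.8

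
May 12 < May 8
False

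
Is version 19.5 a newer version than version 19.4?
Yes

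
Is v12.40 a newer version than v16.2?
No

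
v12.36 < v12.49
True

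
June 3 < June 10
True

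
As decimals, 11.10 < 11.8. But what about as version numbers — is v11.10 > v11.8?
True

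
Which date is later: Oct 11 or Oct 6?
Oct 11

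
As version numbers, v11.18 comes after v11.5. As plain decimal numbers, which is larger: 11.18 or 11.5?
11.5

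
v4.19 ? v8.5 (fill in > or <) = <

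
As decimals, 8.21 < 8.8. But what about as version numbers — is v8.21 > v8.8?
True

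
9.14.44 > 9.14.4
True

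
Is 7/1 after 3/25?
Yes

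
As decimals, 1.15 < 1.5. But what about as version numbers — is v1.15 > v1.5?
True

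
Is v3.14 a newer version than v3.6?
Yes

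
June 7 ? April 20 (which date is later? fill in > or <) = >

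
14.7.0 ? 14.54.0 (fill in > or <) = <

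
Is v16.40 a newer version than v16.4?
Yes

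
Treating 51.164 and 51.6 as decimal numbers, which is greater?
51.6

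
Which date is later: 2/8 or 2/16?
2/16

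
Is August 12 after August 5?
Yes. Day 12 comes after day 5 in August — this is a date comparison, not a decimal one (the decimal 8.12 would be smaller than 8.5).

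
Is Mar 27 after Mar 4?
Yes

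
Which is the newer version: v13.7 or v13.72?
v13.72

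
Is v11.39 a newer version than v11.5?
Yes. Version numbers are compared segment by segment as integers, not as decimals: minor version 39 > 5, so v11.39 > v11.5 (even though the decimal 11.39 < 11.5).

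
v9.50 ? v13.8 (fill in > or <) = <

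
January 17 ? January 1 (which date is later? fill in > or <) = >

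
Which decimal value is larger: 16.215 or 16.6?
16.6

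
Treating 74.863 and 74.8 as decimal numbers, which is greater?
74.863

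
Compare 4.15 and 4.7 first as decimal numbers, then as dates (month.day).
As decimals: 4.15 < 4.7. As dates: 4/15 is later than 4/7 (day 15 > day 7).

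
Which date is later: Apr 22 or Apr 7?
Apr 22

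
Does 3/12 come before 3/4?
No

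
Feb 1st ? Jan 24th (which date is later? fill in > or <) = >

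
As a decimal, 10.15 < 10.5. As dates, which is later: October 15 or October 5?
October 15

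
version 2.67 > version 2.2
True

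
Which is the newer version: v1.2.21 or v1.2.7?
v1.2.21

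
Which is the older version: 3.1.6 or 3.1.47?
3.1.6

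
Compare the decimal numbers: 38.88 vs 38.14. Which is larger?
38.88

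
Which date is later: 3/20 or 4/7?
4/7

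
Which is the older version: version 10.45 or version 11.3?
version 10.45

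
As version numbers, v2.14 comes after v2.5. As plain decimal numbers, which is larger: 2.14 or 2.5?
2.5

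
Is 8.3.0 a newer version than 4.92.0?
Yes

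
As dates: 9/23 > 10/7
False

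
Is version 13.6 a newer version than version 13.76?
No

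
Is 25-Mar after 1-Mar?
Yes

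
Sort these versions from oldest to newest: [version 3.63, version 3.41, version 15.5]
[version 3.41, version 3.63, version 15.5]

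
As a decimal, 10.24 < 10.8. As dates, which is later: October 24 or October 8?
October 24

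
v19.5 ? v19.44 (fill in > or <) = <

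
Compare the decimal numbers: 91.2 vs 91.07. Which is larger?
91.2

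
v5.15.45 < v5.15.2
False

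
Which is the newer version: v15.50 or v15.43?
v15.50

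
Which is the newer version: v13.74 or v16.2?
v16.2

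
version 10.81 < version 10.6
False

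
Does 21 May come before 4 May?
No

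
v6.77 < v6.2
False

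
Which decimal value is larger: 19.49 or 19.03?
19.49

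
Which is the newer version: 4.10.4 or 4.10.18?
4.10.18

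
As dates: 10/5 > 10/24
False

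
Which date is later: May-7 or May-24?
May-24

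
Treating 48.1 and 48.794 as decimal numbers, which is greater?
48.794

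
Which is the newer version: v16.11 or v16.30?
v16.30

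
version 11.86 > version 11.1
True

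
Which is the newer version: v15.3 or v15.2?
v15.3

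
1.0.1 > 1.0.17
False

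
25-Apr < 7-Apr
False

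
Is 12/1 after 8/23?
Yes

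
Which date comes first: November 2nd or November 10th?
November 2nd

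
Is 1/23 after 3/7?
No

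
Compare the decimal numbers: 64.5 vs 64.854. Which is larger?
64.854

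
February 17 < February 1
False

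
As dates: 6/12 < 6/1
False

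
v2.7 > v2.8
False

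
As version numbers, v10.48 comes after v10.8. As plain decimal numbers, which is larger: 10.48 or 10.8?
10.8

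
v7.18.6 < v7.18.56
True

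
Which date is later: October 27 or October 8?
October 27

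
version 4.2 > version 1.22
True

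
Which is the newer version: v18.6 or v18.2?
v18.6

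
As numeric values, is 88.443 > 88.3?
True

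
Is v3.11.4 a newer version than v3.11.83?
No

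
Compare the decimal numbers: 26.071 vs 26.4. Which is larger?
26.4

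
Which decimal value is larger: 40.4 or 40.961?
40.961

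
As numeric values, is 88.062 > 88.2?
False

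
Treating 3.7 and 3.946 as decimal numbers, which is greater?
3.946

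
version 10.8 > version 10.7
True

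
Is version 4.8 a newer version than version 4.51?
No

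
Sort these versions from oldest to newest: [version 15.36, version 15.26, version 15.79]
[version 15.26, version 15.36, version 15.79]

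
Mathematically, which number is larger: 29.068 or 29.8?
29.8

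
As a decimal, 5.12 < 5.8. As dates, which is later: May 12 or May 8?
May 12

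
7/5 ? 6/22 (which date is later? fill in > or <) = >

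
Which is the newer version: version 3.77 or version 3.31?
version 3.77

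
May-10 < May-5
False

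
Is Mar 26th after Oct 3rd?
No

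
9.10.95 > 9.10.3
True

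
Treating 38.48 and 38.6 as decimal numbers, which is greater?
38.6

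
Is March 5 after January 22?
Yes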